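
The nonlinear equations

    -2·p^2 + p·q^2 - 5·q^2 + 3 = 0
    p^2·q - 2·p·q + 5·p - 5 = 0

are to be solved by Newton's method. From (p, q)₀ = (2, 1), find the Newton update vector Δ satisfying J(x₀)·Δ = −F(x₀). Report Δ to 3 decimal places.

(-0.714, -0.500)

At (2, 1): F = (-8.000, 5.000).
Jacobian J = [[-4·p + q^2, 2·p·q - 10·q], [2·p·q - 2·q + 5, p^2 - 2·p]].
At the point, J = [[-7.000, -6.000], [7.000, 0.000]] (det J = 42.000).
Solving J·Δ = −F gives Δ = (-0.714, -0.500).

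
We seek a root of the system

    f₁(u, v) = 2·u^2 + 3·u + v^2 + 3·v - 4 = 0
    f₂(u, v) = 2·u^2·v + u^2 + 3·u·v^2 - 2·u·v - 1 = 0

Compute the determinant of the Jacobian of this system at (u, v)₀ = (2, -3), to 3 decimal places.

-313.000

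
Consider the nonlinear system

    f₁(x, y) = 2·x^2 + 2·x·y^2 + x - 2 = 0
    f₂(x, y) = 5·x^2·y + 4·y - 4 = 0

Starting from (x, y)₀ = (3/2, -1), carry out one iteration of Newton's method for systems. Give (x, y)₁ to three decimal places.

At (3/2, -1): F = (7.000, -19.250).
Jacobian J = [[4·x + 2·y^2 + 1, 4·x·y], [10·x·y, 5·x^2 + 4]].
At the point, J = [[9.000, -6.000], [-15.000, 15.250]] (det J = 47.250).
Solving J·Δ = −F gives Δ = (0.185, 1.444).
Then the next iterate is (x, y)₁ = (1.685, 0.444).

(1.685, 0.444)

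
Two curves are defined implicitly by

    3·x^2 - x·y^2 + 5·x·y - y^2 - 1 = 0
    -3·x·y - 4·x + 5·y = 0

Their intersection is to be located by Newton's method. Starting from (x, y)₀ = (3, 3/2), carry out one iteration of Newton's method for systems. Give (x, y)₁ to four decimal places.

(1.4593, 0.2741)

At (3, 3/2): F = (39.5000, -18.0000).
Jacobian J = [[6·x - y^2 + 5·y, -2·x·y + 5·x - 2·y], [-3·y - 4, -3·x + 5]].
At the point, J = [[23.2500, 3.0000], [-8.5000, -4.0000]] (det J = -67.5000).
Solving J·Δ = −F gives Δ = (-1.5407, -1.2259).
Then the next iterate is (x, y)₁ = (1.4593, 0.2741).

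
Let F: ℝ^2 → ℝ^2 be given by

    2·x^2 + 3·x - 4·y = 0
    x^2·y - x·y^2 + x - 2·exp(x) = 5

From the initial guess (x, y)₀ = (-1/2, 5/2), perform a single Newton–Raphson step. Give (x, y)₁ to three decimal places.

At (-1/2, 5/2): F = (-11.000, -2.96306).
Jacobian J = [[4·x + 3, -4], [2·x·y - y^2 - 2·exp(x) + 1, x^2 - 2·x·y]].
At the point, J = [[1.000, -4.000], [-8.96306, 2.750]] (det J = -33.10225).
Solving J·Δ = −F gives Δ = (-1.272, -3.068).
Then the next iterate is (x, y)₁ = (-1.772, -0.568).

(-1.772, -0.568)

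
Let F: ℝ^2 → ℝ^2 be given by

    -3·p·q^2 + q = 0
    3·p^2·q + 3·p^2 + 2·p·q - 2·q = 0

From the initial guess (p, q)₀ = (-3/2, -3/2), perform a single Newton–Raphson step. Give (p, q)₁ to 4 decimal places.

(-11.1081, 4.3784)

At (-3/2, -3/2): F = (8.6250, 4.1250).
Jacobian J = [[-3·q^2, -6·p·q + 1], [6·p·q + 6·p + 2·q, 3·p^2 + 2·p - 2]].
At the point, J = [[-6.7500, -12.5000], [1.5000, 1.7500]] (det J = 6.9375).
Solving J·Δ = −F gives Δ = (-9.6081, 5.8784).
Then the next iterate is (p, q)₁ = (-11.1081, 4.3784).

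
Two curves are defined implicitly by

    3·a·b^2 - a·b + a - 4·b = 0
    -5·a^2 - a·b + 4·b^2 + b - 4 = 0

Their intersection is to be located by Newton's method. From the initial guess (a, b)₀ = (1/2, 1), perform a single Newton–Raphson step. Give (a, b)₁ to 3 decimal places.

At (1/2, 1): F = (-2.500, -0.750).
Jacobian J = [[3·b^2 - b + 1, 6·a·b - a - 4], [-10·a - b, -a + 8·b + 1]].
At the point, J = [[3.000, -1.500], [-6.000, 8.500]] (det J = 16.500).
Solving J·Δ = −F gives Δ = (1.356, 1.045).
Then the next iterate is (a, b)₁ = (1.856, 2.045).

(1.856, 2.045)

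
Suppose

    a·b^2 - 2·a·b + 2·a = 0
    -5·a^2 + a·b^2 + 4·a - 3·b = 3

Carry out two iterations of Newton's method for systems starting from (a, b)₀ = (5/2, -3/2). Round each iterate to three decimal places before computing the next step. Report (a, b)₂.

(0.608, -0.202)

At (5/2, -3/2): F = (18.125, -14.125).
Jacobian J = [[b^2 - 2·b + 2, 2·a·b - 2·a], [-10·a + b^2 + 4, 2·a·b - 3]].
At the point, J = [[7.250, -12.500], [-18.750, -10.500]] (det J = -310.500).
Solving J·Δ = −F gives Δ = (-1.182, 0.765).
Then the next iterate is (a, b)₁ = (1.318, -0.735).
Round to (1.318, -0.735) and repeat: F = (5.28548, -3.49660), J = [[4.01023, -4.57346], [-8.63978, -4.93746]].
Δ = (-0.710, 0.533), so (a, b)₂ = (0.608, -0.202).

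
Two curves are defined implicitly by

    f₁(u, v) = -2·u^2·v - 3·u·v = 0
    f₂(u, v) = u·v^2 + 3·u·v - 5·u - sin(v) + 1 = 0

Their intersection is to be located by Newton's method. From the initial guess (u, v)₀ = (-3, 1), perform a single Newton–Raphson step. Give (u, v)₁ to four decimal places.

At (-3, 1): F = (-9.0000, 3.158529).
Jacobian J = [[-4·u·v - 3·v, -2·u^2 - 3·u], [v^2 + 3·v - 5, 2·u·v + 3·u - cos(v)]].
At the point, J = [[9.0000, -9.0000], [-1.0000, -15.540302]] (det J = -148.862721).
Solving J·Δ = −F gives Δ = (1.1305, 0.1305).
Then the next iterate is (u, v)₁ = (-1.8695, 1.1305).

(-1.8695, 1.1305)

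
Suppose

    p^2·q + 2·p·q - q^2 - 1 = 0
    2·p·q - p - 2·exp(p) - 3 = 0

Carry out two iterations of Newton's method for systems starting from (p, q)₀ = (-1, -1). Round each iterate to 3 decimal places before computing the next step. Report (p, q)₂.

(2.582, -2.154)

At (-1, -1): F = (-1.000, -0.73576).
Jacobian J = [[2·p·q + 2·q, p^2 + 2·p - 2·q], [2·q - 2·exp(p) - 1, 2·p]].
At the point, J = [[0.000, 1.000], [-3.73576, -2.000]] (det J = 3.73576).
Solving J·Δ = −F gives Δ = (-0.732, 1.000).
Then the next iterate is (p, q)₁ = (-1.732, 0.000).
Round to (-1.732, 0.000) and repeat: F = (-1.000, -1.62186), J = [[0.000, -0.46418], [-1.35386, -3.464]].
Δ = (4.314, -2.154), so (p, q)₂ = (2.582, -2.154).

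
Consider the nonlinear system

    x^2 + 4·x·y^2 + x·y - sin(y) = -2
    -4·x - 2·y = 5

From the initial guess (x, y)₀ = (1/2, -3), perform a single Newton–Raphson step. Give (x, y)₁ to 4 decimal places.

(0.0611, -2.6223)

At (1/2, -3): F = (18.891120, -1.0000).
Jacobian J = [[2·x + 4·y^2 + y, 8·x·y + x - cos(y)], [-4, -2]].
At the point, J = [[34.0000, -10.510008], [-4.0000, -2.0000]] (det J = -110.040030).
Solving J·Δ = −F gives Δ = (-0.4389, 0.3777).
Then the next iterate is (x, y)₁ = (0.0611, -2.6223).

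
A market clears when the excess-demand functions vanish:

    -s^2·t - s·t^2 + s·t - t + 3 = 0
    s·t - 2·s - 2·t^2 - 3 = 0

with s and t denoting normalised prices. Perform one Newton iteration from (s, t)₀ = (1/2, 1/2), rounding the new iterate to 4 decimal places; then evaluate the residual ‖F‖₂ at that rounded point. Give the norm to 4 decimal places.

71.2108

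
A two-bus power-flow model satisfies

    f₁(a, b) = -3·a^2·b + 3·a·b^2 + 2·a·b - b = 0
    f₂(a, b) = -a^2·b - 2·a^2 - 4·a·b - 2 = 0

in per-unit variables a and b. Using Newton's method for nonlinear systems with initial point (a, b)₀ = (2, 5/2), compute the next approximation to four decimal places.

At (2, 5/2): F = (15.0000, -40.0000).
Jacobian J = [[-6·a·b + 3·b^2 + 2·b, -3·a^2 + 6·a·b + 2·a - 1], [-2·a·b - 4·a - 4·b, -a^2 - 4·a]].
At the point, J = [[-6.2500, 21.0000], [-28.0000, -12.0000]] (det J = 663.0000).
Solving J·Δ = −F gives Δ = (-0.9955, -1.0106).
Then the next iterate is (a, b)₁ = (1.0045, 1.4894).

(1.0045, 1.4894)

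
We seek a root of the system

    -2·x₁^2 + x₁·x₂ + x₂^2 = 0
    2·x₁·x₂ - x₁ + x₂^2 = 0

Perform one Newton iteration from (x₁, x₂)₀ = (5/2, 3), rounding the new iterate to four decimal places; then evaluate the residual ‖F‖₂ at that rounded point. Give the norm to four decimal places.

5.4407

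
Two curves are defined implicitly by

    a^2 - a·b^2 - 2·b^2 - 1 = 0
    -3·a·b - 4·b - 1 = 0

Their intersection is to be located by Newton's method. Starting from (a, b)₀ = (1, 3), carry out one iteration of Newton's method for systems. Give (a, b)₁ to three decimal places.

(-0.832, 2.212)

At (1, 3): F = (-27.000, -22.000).
Jacobian J = [[2·a - b^2, -2·a·b - 4·b], [-3·b, -3·a - 4]].
At the point, J = [[-7.000, -18.000], [-9.000, -7.000]] (det J = -113.000).
Solving J·Δ = −F gives Δ = (-1.832, -0.788).
Then the next iterate is (a, b)₁ = (-0.832, 2.212).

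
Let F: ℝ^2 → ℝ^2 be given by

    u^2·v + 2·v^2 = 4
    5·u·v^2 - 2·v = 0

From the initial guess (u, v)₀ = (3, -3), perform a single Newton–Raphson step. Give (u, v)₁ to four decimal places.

(2.0960, -1.9095)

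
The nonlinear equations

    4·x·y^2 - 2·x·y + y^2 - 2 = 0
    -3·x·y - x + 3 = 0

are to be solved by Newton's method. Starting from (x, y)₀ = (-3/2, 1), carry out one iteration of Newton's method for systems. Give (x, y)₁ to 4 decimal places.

At (-3/2, 1): F = (-4.0000, 9.0000).
Jacobian J = [[4·y^2 - 2·y, 8·x·y - 2·x + 2·y], [-3·y - 1, -3·x]].
At the point, J = [[2.0000, -7.0000], [-4.0000, 4.5000]] (det J = -19.0000).
Solving J·Δ = −F gives Δ = (2.3684, 0.1053).
Then the next iterate is (x, y)₁ = (0.8684, 1.1053).

(0.8684, 1.1053)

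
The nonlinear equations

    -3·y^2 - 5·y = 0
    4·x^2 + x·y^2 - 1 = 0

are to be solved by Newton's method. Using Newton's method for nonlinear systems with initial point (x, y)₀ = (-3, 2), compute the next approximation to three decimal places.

(-1.074, 0.706)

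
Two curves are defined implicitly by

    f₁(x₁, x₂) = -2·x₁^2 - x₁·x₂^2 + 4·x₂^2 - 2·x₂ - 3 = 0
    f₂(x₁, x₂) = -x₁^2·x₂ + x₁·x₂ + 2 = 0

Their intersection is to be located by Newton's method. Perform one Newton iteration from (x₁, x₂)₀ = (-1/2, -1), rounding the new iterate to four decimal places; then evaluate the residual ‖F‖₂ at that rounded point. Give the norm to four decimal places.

At (-1/2, -1): F = (3.0000, 2.7500).
Jacobian J = [[-4·x₁ - x₂^2, -2·x₁·x₂ + 8·x₂ - 2], [-2·x₁·x₂ + x₂, -x₁^2 + x₁]].
At the point, J = [[1.0000, -11.0000], [-2.0000, -0.7500]] (det J = -22.7500).
Solving J·Δ = −F gives Δ = (1.2308, 0.3846).
Then the next iterate is (x₁, x₂)₁ = (0.7308, -0.6154).
Re-evaluating at (0.7308, -0.6154): F = (-1.599235, 1.878932), so ‖F‖₂ = 2.4674.

2.4674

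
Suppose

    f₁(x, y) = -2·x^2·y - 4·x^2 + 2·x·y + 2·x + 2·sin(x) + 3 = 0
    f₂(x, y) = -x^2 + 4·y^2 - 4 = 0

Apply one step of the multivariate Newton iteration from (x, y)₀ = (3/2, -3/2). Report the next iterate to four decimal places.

At (3/2, -3/2): F = (1.244990, 2.7500).
Jacobian J = [[-4·x·y - 8·x + 2·y + 2·cos(x) + 2, -2·x^2 + 2·x], [-2·x, 8·y]].
At the point, J = [[-3.858526, -1.5000], [-3.0000, -12.0000]] (det J = 41.802307).
Solving J·Δ = −F gives Δ = (0.2587, 0.1645).
Then the next iterate is (x, y)₁ = (1.7587, -1.3355).

(1.7587, -1.3355)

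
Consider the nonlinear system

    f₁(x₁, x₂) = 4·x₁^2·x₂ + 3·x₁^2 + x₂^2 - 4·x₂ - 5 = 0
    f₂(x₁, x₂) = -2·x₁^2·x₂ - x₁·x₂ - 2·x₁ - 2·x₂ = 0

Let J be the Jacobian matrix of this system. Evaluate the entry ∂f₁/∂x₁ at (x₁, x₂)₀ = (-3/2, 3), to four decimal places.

-45.0000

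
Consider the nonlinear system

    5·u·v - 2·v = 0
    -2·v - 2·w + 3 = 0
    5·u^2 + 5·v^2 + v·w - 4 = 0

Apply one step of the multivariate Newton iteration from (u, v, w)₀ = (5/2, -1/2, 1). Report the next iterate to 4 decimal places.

(1.4345, -0.2537, 1.7537)

At (5/2, -1/2, 1): F = (-5.2500, 2.0000, 28.0000).
Jacobian J = [[5·v, 5·u - 2, 0], [0, -2, -2], [10·u, 10·v + w, v]].
At the point, J = [[-2.5000, 10.5000, 0.0000], [0.0000, -2.0000, -2.0000], [25.0000, -4.0000, -0.5000]] (det J = -507.5000).
Solving J·Δ = −F gives Δ = (-1.0655, 0.2463, 0.7537).
Then the next iterate is (u, v, w)₁ = (1.4345, -0.2537, 1.7537).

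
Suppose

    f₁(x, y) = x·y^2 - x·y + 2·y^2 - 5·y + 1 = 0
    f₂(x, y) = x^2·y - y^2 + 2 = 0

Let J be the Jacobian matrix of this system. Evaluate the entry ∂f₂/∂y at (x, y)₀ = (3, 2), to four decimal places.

5.0000

∂f₂/∂y = x^2 - 2·y.
At (3, 2) this is 5.0000.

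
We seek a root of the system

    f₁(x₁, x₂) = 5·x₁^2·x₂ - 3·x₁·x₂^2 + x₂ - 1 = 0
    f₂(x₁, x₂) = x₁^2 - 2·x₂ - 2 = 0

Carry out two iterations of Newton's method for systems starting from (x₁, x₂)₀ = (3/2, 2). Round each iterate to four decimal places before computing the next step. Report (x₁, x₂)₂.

At (3/2, 2): F = (5.5000, -3.7500).
Jacobian J = [[10·x₁·x₂ - 3·x₂^2, 5·x₁^2 - 6·x₁·x₂ + 1], [2·x₁, -2]].
At the point, J = [[18.0000, -5.7500], [3.0000, -2.0000]] (det J = -18.7500).
Solving J·Δ = −F gives Δ = (-1.7367, -4.4800).
Then the next iterate is (x₁, x₂)₁ = (-0.2367, -2.4800).
Round to (-0.2367, -2.4800) and repeat: F = (0.192666, 3.016027), J = [[-12.581040, -2.241962], [-0.4734, -2.0000]].
Δ = (-0.2646, 1.5706), so (x₁, x₂)₂ = (-0.5013, -0.9094).

(-0.5013, -0.9094)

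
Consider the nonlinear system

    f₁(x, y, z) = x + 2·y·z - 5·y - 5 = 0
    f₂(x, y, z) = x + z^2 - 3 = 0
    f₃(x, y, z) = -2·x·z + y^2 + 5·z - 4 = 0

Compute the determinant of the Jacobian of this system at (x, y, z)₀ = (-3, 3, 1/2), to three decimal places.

78.000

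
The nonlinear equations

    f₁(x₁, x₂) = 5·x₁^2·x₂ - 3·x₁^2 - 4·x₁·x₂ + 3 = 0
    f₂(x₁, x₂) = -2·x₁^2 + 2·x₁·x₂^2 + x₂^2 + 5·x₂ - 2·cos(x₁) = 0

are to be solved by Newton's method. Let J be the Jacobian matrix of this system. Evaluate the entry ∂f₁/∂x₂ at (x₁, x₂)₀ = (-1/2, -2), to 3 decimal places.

∂f₁/∂x₂ = 5·x₁^2 - 4·x₁.
At (-1/2, -2) this is 3.250.

3.250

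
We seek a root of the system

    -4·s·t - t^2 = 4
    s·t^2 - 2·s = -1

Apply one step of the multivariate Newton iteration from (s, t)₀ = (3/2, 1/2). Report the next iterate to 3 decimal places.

(0.041, -0.119)

At (3/2, 1/2): F = (-7.250, -1.625).
Jacobian J = [[-4·t, -4·s - 2·t], [t^2 - 2, 2·s·t]].
At the point, J = [[-2.000, -7.000], [-1.750, 1.500]] (det J = -15.250).
Solving J·Δ = −F gives Δ = (-1.459, -0.619).
Then the next iterate is (s, t)₁ = (0.041, -0.119).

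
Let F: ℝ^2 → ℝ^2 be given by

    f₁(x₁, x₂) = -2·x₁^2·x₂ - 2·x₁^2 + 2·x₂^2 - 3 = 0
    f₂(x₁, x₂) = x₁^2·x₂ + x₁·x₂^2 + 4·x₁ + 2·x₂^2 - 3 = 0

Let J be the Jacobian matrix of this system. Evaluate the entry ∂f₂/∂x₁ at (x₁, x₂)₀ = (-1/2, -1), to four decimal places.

6.0000

∂f₂/∂x₁ = 2·x₁·x₂ + x₂^2 + 4.
At (-1/2, -1) this is 6.0000.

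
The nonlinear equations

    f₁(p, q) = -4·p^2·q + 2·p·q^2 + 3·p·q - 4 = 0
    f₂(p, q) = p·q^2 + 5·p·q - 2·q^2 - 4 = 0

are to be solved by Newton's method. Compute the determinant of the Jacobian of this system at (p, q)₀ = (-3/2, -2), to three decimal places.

-152.000

J = [[-8·p·q + 2·q^2 + 3·q, -4·p^2 + 4·p·q + 3·p], [q^2 + 5·q, 2·p·q + 5·p - 4·q]].
At the point, J = [[-22.000, -1.500], [-6.000, 6.500]].
det J = -152.000.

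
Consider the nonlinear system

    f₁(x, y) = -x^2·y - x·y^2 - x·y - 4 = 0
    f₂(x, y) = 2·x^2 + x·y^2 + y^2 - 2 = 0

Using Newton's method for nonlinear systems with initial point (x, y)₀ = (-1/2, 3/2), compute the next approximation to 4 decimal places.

(-1.3115, 1.8852)

At (-1/2, 3/2): F = (-2.5000, -0.3750).
Jacobian J = [[-2·x·y - y^2 - y, -x^2 - 2·x·y - x], [4·x + y^2, 2·x·y + 2·y]].
At the point, J = [[-2.2500, 1.7500], [0.2500, 1.5000]] (det J = -3.8125).
Solving J·Δ = −F gives Δ = (-0.8115, 0.3852).
Then the next iterate is (x, y)₁ = (-1.3115, 1.8852).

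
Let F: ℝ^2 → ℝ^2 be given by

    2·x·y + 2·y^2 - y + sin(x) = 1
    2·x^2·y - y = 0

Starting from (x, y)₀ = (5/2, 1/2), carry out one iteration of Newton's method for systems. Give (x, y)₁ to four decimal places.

At (5/2, 1/2): F = (2.098472, 5.7500).
Jacobian J = [[2·y + cos(x), 2·x + 4·y - 1], [4·x·y, 2·x^2 - 1]].
At the point, J = [[0.198856, 6.0000], [5.0000, 11.5000]] (det J = -27.713152).
Solving J·Δ = −F gives Δ = (-0.3741, -0.3373).
Then the next iterate is (x, y)₁ = (2.1259, 0.1627).

(2.1259, 0.1627)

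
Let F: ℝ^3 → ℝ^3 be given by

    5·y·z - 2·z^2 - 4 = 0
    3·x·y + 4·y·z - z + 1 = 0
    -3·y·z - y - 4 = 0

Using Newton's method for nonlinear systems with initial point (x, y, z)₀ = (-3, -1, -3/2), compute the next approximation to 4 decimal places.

At (-3, -1, -3/2): F = (-1.0000, 17.5000, -7.5000).
Jacobian J = [[0, 5·z, 5·y - 4·z], [3·y, 3·x + 4·z, 4·y - 1], [0, -3·z - 1, -3·y]].
At the point, J = [[0.0000, -7.5000, 1.0000], [-3.0000, -15.0000, -5.0000], [0.0000, 3.5000, 3.0000]] (det J = -78.0000).
Solving J·Δ = −F gives Δ = (1.1378, 0.1731, 2.2981).
Then the next iterate is (x, y, z)₁ = (-1.8622, -0.8269, 0.7981).

(-1.8622, -0.8269, 0.7981)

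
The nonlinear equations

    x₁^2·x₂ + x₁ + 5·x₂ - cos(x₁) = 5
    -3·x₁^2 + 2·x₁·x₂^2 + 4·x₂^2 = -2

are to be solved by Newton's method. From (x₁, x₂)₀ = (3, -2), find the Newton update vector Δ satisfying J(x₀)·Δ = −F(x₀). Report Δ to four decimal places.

(-1.6547, 0.7887)

At (3, -2): F = (-29.010008, 15.0000).
Jacobian J = [[2·x₁·x₂ + sin(x₁) + 1, x₁^2 + 5], [-6·x₁ + 2·x₂^2, 4·x₁·x₂ + 8·x₂]].
At the point, J = [[-10.858880, 14.0000], [-10.0000, -40.0000]] (det J = 574.355200).
Solving J·Δ = −F gives Δ = (-1.6547, 0.7887).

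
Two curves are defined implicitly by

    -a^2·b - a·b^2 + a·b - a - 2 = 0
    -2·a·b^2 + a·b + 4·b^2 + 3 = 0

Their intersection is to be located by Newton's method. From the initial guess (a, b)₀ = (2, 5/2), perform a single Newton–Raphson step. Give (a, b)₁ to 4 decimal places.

(2.3545, 0.2726)

At (2, 5/2): F = (-21.5000, 8.0000).
Jacobian J = [[-2·a·b - b^2 + b - 1, -a^2 - 2·a·b + a], [-2·b^2 + b, -4·a·b + a + 8·b]].
At the point, J = [[-14.7500, -12.0000], [-10.0000, 2.0000]] (det J = -149.5000).
Solving J·Δ = −F gives Δ = (0.3545, -2.2274).
Then the next iterate is (a, b)₁ = (2.3545, 0.2726).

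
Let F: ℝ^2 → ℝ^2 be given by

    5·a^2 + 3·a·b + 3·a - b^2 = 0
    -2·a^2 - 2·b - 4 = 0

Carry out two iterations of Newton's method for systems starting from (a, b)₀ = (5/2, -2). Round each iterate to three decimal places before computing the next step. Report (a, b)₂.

(13.727, -29.268)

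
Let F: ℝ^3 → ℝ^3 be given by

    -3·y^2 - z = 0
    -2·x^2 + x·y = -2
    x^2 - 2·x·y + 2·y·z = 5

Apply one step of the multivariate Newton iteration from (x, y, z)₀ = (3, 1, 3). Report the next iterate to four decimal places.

(1.5000, -0.1667, 4.0000)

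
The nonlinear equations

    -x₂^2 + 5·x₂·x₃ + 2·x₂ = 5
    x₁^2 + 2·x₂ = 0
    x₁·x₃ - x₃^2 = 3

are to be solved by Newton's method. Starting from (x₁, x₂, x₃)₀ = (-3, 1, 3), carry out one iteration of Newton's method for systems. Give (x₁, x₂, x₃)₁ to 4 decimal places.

(-1.2179, 0.8464, 1.2607)

At (-3, 1, 3): F = (11.0000, 11.0000, -21.0000).
Jacobian J = [[0, -2·x₂ + 5·x₃ + 2, 5·x₂], [2·x₁, 2, 0], [x₃, 0, x₁ - 2·x₃]].
At the point, J = [[0.0000, 15.0000, 5.0000], [-6.0000, 2.0000, 0.0000], [3.0000, 0.0000, -9.0000]] (det J = -840.0000).
Solving J·Δ = −F gives Δ = (1.7821, -0.1536, -1.7393).
Then the next iterate is (x₁, x₂, x₃)₁ = (-1.2179, 0.8464, 1.2607).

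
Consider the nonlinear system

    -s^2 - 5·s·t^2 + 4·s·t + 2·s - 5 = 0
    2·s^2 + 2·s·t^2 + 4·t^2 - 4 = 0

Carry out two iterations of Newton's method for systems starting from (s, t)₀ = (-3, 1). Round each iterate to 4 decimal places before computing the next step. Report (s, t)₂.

(-0.7532, 1.6055)

At (-3, 1): F = (-17.0000, 12.0000).
Jacobian J = [[-2·s - 5·t^2 + 4·t + 2, -10·s·t + 4·s], [4·s + 2·t^2, 4·s·t + 8·t]].
At the point, J = [[7.0000, 18.0000], [-10.0000, -4.0000]] (det J = 152.0000).
Solving J·Δ = −F gives Δ = (0.9737, 0.5658).
Then the next iterate is (s, t)₁ = (-2.0263, 1.5658).
Round to (-2.0263, 1.5658) and repeat: F = (-1.009915, 4.082822), J = [[0.057152, 23.622605], [-3.201741, -0.164722]].
Δ = (1.2731, 0.0397), so (s, t)₂ = (-0.7532, 1.6055).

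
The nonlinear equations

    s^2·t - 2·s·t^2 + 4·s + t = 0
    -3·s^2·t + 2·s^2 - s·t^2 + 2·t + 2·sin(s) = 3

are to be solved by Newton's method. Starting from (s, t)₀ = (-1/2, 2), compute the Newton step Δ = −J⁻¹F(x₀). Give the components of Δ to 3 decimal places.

(0.319, -0.493)

At (-1/2, 2): F = (4.500, 1.04115).
Jacobian J = [[2·s·t - 2·t^2 + 4, s^2 - 4·s·t + 1], [-6·s·t + 4·s - t^2 + 2·cos(s), -3·s^2 - 2·s·t + 2]].
At the point, J = [[-6.000, 5.250], [1.75517, 3.250]] (det J = -28.71462).
Solving J·Δ = −F gives Δ = (0.319, -0.493).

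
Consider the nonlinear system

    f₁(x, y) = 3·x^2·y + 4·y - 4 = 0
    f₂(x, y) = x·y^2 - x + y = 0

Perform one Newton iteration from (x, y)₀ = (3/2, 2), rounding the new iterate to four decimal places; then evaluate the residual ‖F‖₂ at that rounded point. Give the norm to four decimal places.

At (3/2, 2): F = (17.5000, 6.5000).
Jacobian J = [[6·x·y, 3·x^2 + 4], [y^2 - 1, 2·x·y + 1]].
At the point, J = [[18.0000, 10.7500], [3.0000, 7.0000]] (det J = 93.7500).
Solving J·Δ = −F gives Δ = (-0.5613, -0.6880).
Then the next iterate is (x, y)₁ = (0.9387, 1.3120).
Re-evaluating at (0.9387, 1.3120): F = (4.716237, 1.989126), so ‖F‖₂ = 5.1185.

5.1185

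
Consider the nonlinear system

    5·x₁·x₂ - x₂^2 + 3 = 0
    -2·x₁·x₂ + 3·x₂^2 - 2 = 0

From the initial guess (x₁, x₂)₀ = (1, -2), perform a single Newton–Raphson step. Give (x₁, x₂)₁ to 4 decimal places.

At (1, -2): F = (-11.0000, 14.0000).
Jacobian J = [[5·x₂, 5·x₁ - 2·x₂], [-2·x₂, -2·x₁ + 6·x₂]].
At the point, J = [[-10.0000, 9.0000], [4.0000, -14.0000]] (det J = 104.0000).
Solving J·Δ = −F gives Δ = (-0.2692, 0.9231).
Then the next iterate is (x₁, x₂)₁ = (0.7308, -1.0769).

(0.7308, -1.0769)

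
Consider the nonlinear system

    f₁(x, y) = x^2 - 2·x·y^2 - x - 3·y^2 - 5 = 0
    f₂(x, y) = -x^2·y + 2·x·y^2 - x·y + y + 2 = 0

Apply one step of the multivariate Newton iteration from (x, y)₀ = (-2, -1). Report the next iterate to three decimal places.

(-1.765, -0.824)

At (-2, -1): F = (2.000, -1.000).
Jacobian J = [[2·x - 2·y^2 - 1, -4·x·y - 6·y], [-2·x·y + 2·y^2 - y, -x^2 + 4·x·y - x + 1]].
At the point, J = [[-7.000, -2.000], [-1.000, 7.000]] (det J = -51.000).
Solving J·Δ = −F gives Δ = (0.235, 0.176).
Then the next iterate is (x, y)₁ = (-1.765, -0.824).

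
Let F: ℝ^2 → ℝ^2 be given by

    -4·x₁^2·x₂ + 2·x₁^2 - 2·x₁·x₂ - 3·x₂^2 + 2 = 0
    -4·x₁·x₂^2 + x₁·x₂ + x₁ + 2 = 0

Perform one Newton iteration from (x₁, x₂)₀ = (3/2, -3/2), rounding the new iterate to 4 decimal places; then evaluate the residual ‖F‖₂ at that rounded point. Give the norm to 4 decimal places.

5.9168

At (3/2, -3/2): F = (17.7500, -12.2500).
Jacobian J = [[-8·x₁·x₂ + 4·x₁ - 2·x₂, -4·x₁^2 - 2·x₁ - 6·x₂], [-4·x₂^2 + x₂ + 1, -8·x₁·x₂ + x₁]].
At the point, J = [[27.0000, -3.0000], [-9.5000, 19.5000]] (det J = 498.0000).
Solving J·Δ = −F gives Δ = (-0.6212, 0.3256).
Then the next iterate is (x₁, x₂)₁ = (0.8788, -1.1744).
Re-evaluating at (0.8788, -1.1744): F = (5.098965, -3.001481), so ‖F‖₂ = 5.9168.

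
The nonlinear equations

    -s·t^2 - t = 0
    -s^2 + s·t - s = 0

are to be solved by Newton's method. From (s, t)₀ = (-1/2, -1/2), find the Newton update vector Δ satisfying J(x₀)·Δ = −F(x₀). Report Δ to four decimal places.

At (-1/2, -1/2): F = (0.6250, 0.5000).
Jacobian J = [[-t^2, -2·s·t - 1], [-2·s + t - 1, s]].
At the point, J = [[-0.2500, -1.5000], [-0.5000, -0.5000]] (det J = -0.6250).
Solving J·Δ = −F gives Δ = (0.7000, 0.3000).

(0.7000, 0.3000)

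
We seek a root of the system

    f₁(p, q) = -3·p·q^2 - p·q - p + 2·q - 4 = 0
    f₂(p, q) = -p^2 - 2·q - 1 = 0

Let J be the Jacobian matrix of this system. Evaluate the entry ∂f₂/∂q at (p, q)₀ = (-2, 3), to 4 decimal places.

∂f₂/∂q = -2.
At (-2, 3) this is -2.0000.

-2.0000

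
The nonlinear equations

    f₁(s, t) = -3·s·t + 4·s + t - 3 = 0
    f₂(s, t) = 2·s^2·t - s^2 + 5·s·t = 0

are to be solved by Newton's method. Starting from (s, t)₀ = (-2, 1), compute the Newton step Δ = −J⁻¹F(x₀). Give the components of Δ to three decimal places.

At (-2, 1): F = (-4.000, -6.000).
Jacobian J = [[-3·t + 4, -3·s + 1], [4·s·t - 2·s + 5·t, 2·s^2 + 5·s]].
At the point, J = [[1.000, 7.000], [1.000, -2.000]] (det J = -9.000).
Solving J·Δ = −F gives Δ = (5.556, -0.222).

(5.556, -0.222)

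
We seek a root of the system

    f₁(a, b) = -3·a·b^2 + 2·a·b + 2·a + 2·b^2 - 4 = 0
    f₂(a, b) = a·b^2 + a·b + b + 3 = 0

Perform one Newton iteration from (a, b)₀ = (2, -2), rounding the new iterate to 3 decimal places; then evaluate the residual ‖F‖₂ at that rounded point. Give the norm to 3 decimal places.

8.216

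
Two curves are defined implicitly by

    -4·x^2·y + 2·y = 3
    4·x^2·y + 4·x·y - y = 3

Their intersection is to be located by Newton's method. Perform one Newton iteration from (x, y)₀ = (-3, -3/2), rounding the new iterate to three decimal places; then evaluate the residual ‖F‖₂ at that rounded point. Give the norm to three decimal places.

17.643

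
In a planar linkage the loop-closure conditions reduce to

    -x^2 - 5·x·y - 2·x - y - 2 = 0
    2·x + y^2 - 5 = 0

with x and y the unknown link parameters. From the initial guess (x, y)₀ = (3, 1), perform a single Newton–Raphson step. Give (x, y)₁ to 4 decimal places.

(8.6667, -5.6667)

At (3, 1): F = (-33.0000, 2.0000).
Jacobian J = [[-2·x - 5·y - 2, -5·x - 1], [2, 2·y]].
At the point, J = [[-13.0000, -16.0000], [2.0000, 2.0000]] (det J = 6.0000).
Solving J·Δ = −F gives Δ = (5.6667, -6.6667).
Then the next iterate is (x, y)₁ = (8.6667, -5.6667).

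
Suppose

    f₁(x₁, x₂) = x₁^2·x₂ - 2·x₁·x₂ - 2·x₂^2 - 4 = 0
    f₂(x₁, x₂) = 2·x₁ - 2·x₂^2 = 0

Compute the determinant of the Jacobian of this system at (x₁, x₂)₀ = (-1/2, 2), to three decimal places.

61.500

J = [[2·x₁·x₂ - 2·x₂, x₁^2 - 2·x₁ - 4·x₂], [2, -4·x₂]].
At the point, J = [[-6.000, -6.750], [2.000, -8.000]].
det J = 61.500.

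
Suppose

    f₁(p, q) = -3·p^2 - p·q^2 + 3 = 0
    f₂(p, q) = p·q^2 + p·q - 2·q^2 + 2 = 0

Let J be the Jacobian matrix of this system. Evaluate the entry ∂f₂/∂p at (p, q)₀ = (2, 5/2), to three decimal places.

∂f₂/∂p = q^2 + q.
At (2, 5/2) this is 8.750.

8.750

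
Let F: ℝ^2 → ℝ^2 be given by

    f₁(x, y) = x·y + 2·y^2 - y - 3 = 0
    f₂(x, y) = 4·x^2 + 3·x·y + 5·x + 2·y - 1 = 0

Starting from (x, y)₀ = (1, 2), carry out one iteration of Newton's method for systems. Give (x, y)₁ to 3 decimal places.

At (1, 2): F = (5.000, 18.000).
Jacobian J = [[y, x + 4·y - 1], [8·x + 3·y + 5, 3·x + 2]].
At the point, J = [[2.000, 8.000], [19.000, 5.000]] (det J = -142.000).
Solving J·Δ = −F gives Δ = (-0.838, -0.415).
Then the next iterate is (x, y)₁ = (0.162, 1.585).

(0.162, 1.585)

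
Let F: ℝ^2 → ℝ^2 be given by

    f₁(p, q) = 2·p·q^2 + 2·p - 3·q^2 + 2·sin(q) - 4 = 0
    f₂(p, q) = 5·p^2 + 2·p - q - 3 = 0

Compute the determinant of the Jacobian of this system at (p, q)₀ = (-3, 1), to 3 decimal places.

J = [[2·q^2 + 2, 4·p·q - 6·q + 2·cos(q)], [10·p + 2, -1]].
At the point, J = [[4.000, -16.91940], [-28.000, -1.000]].
det J = -477.743.

-477.743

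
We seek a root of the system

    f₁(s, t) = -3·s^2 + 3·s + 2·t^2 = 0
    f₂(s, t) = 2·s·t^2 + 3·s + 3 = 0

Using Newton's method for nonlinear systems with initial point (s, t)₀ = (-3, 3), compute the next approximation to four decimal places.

At (-3, 3): F = (-18.0000, -60.0000).
Jacobian J = [[-6·s + 3, 4·t], [2·t^2 + 3, 4·s·t]].
At the point, J = [[21.0000, 12.0000], [21.0000, -36.0000]] (det J = -1008.0000).
Solving J·Δ = −F gives Δ = (1.3571, -0.8750).
Then the next iterate is (s, t)₁ = (-1.6429, 2.1250).

(-1.6429, 2.1250)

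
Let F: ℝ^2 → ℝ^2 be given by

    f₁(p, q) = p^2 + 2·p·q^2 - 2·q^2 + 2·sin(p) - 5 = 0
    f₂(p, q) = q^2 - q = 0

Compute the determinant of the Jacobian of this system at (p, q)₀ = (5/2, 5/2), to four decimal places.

J = [[2·p + 2·q^2 + 2·cos(p), 4·p·q - 4·q], [0, 2·q - 1]].
At the point, J = [[15.897713, 15.0000], [0.0000, 4.0000]].
det J = 63.5909.

63.5909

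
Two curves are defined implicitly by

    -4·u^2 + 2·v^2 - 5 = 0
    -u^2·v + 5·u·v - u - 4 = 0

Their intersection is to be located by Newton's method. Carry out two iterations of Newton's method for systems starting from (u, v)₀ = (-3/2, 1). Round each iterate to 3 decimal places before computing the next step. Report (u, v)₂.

(1.552, 0.322)

At (-3/2, 1): F = (-12.000, -12.250).
Jacobian J = [[-8·u, 4·v], [-2·u·v + 5·v - 1, -u^2 + 5·u]].
At the point, J = [[12.000, 4.000], [7.000, -9.750]] (det J = -145.000).
Solving J·Δ = −F gives Δ = (1.145, -0.434).
Then the next iterate is (u, v)₁ = (-0.355, 0.566).
Round to (-0.355, 0.566) and repeat: F = (-4.86339, -4.72098), J = [[2.840, 2.264], [2.23186, -1.90102]].
Δ = (1.907, -0.244), so (u, v)₂ = (1.552, 0.322).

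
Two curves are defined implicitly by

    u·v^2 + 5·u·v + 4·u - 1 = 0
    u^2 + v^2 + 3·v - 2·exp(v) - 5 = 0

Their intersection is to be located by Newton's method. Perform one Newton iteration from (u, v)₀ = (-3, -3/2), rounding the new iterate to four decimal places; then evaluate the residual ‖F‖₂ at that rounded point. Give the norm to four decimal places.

0.3775

At (-3, -3/2): F = (2.7500, 1.303740).
Jacobian J = [[v^2 + 5·v + 4, 2·u·v + 5·u], [2·u, 2·v - 2·exp(v) + 3]].
At the point, J = [[-1.2500, -6.0000], [-6.0000, -0.446260]] (det J = -35.442175).
Solving J·Δ = −F gives Δ = (0.1861, 0.4196).
Then the next iterate is (u, v)₁ = (-2.8139, -1.0804).
Re-evaluating at (-2.8139, -1.0804): F = (-0.339477, 0.165178), so ‖F‖₂ = 0.3775.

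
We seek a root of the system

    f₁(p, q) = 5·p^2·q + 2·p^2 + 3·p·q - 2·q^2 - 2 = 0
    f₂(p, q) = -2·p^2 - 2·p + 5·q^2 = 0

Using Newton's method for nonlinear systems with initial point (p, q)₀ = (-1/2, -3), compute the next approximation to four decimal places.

At (-1/2, -3): F = (-18.7500, 45.5000).
Jacobian J = [[10·p·q + 4·p + 3·q, 5·p^2 + 3·p - 4·q], [-4·p - 2, 10·q]].
At the point, J = [[4.0000, 11.7500], [0.0000, -30.0000]] (det J = -120.0000).
Solving J·Δ = −F gives Δ = (0.2323, 1.5167).
Then the next iterate is (p, q)₁ = (-0.2677, -1.4833).

(-0.2677, -1.4833)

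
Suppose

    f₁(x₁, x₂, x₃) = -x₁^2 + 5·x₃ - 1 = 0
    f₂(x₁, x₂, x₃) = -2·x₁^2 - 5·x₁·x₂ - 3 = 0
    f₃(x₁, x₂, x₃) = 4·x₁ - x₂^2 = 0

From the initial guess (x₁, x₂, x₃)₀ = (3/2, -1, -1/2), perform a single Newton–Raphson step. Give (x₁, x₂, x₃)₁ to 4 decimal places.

(0.1607, -0.8214, -0.1536)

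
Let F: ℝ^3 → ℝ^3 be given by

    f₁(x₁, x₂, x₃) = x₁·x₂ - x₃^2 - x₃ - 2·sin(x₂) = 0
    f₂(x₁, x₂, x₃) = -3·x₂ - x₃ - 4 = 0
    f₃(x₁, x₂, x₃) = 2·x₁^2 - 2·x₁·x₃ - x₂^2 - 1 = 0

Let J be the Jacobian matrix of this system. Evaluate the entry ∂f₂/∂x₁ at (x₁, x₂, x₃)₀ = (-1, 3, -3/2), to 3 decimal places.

∂f₂/∂x₁ = 0.
At (-1, 3, -3/2) this is 0.000.

0.000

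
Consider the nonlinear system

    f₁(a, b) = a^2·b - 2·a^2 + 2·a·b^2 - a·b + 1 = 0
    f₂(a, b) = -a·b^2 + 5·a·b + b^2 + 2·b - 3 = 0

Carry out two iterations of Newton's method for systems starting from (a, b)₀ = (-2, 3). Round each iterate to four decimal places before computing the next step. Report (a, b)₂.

(-0.5508, 1.7494)

At (-2, 3): F = (-25.0000, 0.0000).
Jacobian J = [[2·a·b - 4·a + 2·b^2 - b, a^2 + 4·a·b - a], [-b^2 + 5·b, -2·a·b + 5·a + 2·b + 2]].
At the point, J = [[11.0000, -18.0000], [6.0000, 10.0000]] (det J = 218.0000).
Solving J·Δ = −F gives Δ = (1.1468, -0.6881).
Then the next iterate is (a, b)₁ = (-0.8532, 2.3119).
Round to (-0.8532, 2.3119) and repeat: F = (-5.920945, 1.666369), J = [[7.845637, -6.308902], [6.214618, 6.302826]].
Δ = (0.3024, -0.5625), so (a, b)₂ = (-0.5508, 1.7494).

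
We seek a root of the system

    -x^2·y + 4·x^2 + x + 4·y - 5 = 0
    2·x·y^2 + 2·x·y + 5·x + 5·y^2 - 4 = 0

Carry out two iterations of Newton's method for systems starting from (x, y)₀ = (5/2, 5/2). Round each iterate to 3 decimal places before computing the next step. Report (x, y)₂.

(-0.572, 1.662)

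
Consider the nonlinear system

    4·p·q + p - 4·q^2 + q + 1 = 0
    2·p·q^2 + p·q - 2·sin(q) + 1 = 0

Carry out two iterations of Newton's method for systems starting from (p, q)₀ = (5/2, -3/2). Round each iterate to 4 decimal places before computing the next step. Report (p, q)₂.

(0.2219, 0.8346)

At (5/2, -3/2): F = (-22.0000, 10.494990).
Jacobian J = [[4·q + 1, 4·p - 8·q + 1], [2·q^2 + q, 4·p·q + p - 2·cos(q)]].
At the point, J = [[-5.0000, 23.0000], [3.0000, -12.641474]] (det J = -5.792628).
Solving J·Δ = −F gives Δ = (6.3404, 2.3349).
Then the next iterate is (p, q)₁ = (8.8404, 0.8349).
Round to (8.8404, 0.8349) and repeat: F = (37.410468, 19.222934), J = [[4.3396, 29.6824], [2.229016, 37.021296]].
Δ = (-8.6185, -0.0003), so (p, q)₂ = (0.2219, 0.8346).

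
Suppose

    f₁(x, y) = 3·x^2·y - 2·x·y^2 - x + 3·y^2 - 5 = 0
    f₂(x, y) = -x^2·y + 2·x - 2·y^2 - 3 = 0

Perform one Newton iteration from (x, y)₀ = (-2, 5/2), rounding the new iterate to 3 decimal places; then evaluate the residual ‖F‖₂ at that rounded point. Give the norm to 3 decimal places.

1426.167

At (-2, 5/2): F = (70.750, -29.500).
Jacobian J = [[6·x·y - 2·y^2 - 1, 3·x^2 - 4·x·y + 6·y], [-2·x·y + 2, -x^2 - 4·y]].
At the point, J = [[-43.500, 47.000], [12.000, -14.000]] (det J = 45.000).
Solving J·Δ = −F gives Δ = (-8.800, -9.650).
Then the next iterate is (x, y)₁ = (-10.800, -7.150).
Re-evaluating at (-10.800, -7.150): F = (-1238.51450, 707.131), so ‖F‖₂ = 1426.167.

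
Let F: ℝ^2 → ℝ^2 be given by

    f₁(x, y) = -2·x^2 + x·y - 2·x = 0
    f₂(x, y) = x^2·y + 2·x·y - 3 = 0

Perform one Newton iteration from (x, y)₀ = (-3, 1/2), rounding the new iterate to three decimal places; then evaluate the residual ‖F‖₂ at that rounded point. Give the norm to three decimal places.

At (-3, 1/2): F = (-13.500, -1.500).
Jacobian J = [[-4·x + y - 2, x], [2·x·y + 2·y, x^2 + 2·x]].
At the point, J = [[10.500, -3.000], [-2.000, 3.000]] (det J = 25.500).
Solving J·Δ = −F gives Δ = (1.765, 1.676).
Then the next iterate is (x, y)₁ = (-1.235, 2.176).
Re-evaluating at (-1.235, 2.176): F = (-3.26781, -5.05583), so ‖F‖₂ = 6.020.

6.020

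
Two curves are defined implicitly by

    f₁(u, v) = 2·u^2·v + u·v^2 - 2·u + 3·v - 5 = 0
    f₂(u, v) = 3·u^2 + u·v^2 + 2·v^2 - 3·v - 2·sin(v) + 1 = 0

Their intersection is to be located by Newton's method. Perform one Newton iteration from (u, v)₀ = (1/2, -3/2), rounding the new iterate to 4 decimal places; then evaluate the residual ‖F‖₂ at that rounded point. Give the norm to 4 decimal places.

At (1/2, -3/2): F = (-10.1250, 13.869990).
Jacobian J = [[4·u·v + v^2 - 2, 2·u^2 + 2·u·v + 3], [6·u + v^2, 2·u·v + 4·v - 2·cos(v) - 3]].
At the point, J = [[-2.7500, 2.0000], [5.2500, -10.641474]] (det J = 18.764055).
Solving J·Δ = −F gives Δ = (-4.2637, -0.8001).
Then the next iterate is (u, v)₁ = (-3.7637, -2.3001).
Re-evaluating at (-3.7637, -2.3001): F = (-89.448451, 42.557106), so ‖F‖₂ = 99.0562.

99.0562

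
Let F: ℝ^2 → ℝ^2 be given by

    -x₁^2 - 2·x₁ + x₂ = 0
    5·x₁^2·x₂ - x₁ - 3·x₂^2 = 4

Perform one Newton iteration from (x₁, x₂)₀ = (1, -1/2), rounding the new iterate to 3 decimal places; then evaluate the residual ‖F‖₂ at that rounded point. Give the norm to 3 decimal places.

4.294

At (1, -1/2): F = (-3.500, -8.250).
Jacobian J = [[-2·x₁ - 2, 1], [10·x₁·x₂ - 1, 5·x₁^2 - 6·x₂]].
At the point, J = [[-4.000, 1.000], [-6.000, 8.000]] (det J = -26.000).
Solving J·Δ = −F gives Δ = (-0.760, 0.462).
Then the next iterate is (x₁, x₂)₁ = (0.240, -0.038).
Re-evaluating at (0.240, -0.038): F = (-0.57560, -4.25528), so ‖F‖₂ = 4.294.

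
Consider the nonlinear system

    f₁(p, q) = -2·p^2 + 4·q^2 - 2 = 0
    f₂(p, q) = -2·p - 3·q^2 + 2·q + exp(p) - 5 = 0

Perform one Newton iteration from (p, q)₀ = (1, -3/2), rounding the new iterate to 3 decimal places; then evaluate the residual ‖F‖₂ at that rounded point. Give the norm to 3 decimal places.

At (1, -3/2): F = (5.000, -14.03172).
Jacobian J = [[-4·p, 8·q], [exp(p) - 2, -6·q + 2]].
At the point, J = [[-4.000, -12.000], [0.71828, 11.000]] (det J = -35.38062).
Solving J·Δ = −F gives Δ = (-3.205, 1.485).
Then the next iterate is (p, q)₁ = (-2.205, -0.015).
Re-evaluating at (-2.205, -0.015): F = (-11.72315, -0.51042), so ‖F‖₂ = 11.734.

11.734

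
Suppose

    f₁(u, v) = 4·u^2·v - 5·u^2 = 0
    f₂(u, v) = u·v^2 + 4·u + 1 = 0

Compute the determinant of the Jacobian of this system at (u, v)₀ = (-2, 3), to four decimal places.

128.0000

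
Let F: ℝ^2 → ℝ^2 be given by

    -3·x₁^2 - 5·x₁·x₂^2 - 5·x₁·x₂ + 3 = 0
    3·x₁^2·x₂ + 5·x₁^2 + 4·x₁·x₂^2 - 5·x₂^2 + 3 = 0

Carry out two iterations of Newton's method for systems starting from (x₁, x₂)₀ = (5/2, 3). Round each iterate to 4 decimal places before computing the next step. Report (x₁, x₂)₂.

At (5/2, 3): F = (-165.7500, 135.5000).
Jacobian J = [[-6·x₁ - 5·x₂^2 - 5·x₂, -10·x₁·x₂ - 5·x₁], [6·x₁·x₂ + 10·x₁ + 4·x₂^2, 3·x₁^2 + 8·x₁·x₂ - 10·x₂]].
At the point, J = [[-75.0000, -87.5000], [106.0000, 48.7500]] (det J = 5618.7500).
Solving J·Δ = −F gives Δ = (-0.6720, -1.3183).
Then the next iterate is (x₁, x₂)₁ = (1.8280, 1.6817).
Round to (1.8280, 1.6817) and repeat: F = (-48.244460, 43.105147), J = [[-33.517074, -39.881476], [48.037345, 17.800933]].
Δ = (-0.6522, -0.6616), so (x₁, x₂)₂ = (1.1758, 1.0201).

(1.1758, 1.0201)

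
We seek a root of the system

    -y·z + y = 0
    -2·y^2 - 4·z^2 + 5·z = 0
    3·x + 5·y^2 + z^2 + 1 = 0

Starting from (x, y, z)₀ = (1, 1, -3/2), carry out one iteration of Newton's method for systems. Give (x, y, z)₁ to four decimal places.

(0.2695, 0.3766, -0.5584)

At (1, 1, -3/2): F = (2.5000, -18.5000, 11.2500).
Jacobian J = [[0, -z + 1, -y], [0, -4·y, -8·z + 5], [3, 10·y, 2·z]].
At the point, J = [[0.0000, 2.5000, -1.0000], [0.0000, -4.0000, 17.0000], [3.0000, 10.0000, -3.0000]] (det J = 115.5000).
Solving J·Δ = −F gives Δ = (-0.7305, -0.6234, 0.9416).
Then the next iterate is (x, y, z)₁ = (0.2695, 0.3766, -0.5584).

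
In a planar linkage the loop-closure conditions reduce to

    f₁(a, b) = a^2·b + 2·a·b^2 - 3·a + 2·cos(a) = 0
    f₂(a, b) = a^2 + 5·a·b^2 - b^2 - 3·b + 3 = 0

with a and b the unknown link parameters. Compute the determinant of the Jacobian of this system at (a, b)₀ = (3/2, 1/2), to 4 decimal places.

J = [[2·a·b + 2·b^2 - 2·sin(a) - 3, a^2 + 4·a·b], [2·a + 5·b^2, 10·a·b - 2·b - 3]].
At the point, J = [[-2.994990, 5.2500], [4.2500, 3.5000]].
det J = -32.7950.

-32.7950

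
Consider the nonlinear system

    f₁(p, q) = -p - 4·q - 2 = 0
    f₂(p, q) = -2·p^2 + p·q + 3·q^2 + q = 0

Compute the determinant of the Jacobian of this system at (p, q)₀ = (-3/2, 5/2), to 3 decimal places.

J = [[-1, -4], [-4·p + q, p + 6·q + 1]].
At the point, J = [[-1.000, -4.000], [8.500, 14.500]].
det J = 19.500.

19.500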